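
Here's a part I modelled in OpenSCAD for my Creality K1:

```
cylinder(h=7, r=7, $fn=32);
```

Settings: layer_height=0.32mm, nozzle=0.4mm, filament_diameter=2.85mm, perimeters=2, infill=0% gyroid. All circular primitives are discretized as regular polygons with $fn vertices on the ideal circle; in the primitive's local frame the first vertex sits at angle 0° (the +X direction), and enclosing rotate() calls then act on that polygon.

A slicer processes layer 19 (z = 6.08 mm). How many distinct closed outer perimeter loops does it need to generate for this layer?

At z = 6.08 mm: the r=7 cylinder gives a regular 32-gon of circumradius 7 (constant along its height). The result has 1 disconnected region.

1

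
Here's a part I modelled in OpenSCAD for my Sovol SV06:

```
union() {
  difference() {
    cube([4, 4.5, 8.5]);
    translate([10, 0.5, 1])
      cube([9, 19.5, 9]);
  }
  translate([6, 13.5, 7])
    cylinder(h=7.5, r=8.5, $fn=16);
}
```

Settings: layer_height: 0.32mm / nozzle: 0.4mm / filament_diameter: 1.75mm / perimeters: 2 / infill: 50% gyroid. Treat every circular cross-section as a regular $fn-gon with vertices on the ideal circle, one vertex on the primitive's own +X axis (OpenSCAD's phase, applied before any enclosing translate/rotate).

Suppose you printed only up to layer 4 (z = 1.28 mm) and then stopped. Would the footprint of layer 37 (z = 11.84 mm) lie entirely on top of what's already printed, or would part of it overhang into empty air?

part overhangs

Compare the two slices. At z = 1.28: the 4×4.5 cube contributes its full rectangle (area 18.00 mm²); the cube at (10, 0.5) is present — its section is the full 9×19.5 rectangle (area 175.50 mm²); Subtracting the remaining from the first: starting from the 4×4.5 cube (18.00 mm²), the 9×19.5 cube at (10, 0.5) misses the remaining region (no effect) — area = 18.00 mm²; the cylinder at (6, 13.5) does not reach this height (z outside [7, 14.5]); Merging all regions: only the result so far is present, so the union is just that shape — area = 18.00 mm². At z = 11.84: the cube is absent (z outside [0, 8.5]); the cube at (10, 0.5) is not intersected at this z (z outside [1, 10]); Subtracting the remaining from the first: the first operand is absent here, so nothing remains; the cylinder at (6, 13.5): section is a regular 16-gon, circumradius r=8.5 (area = (16/2)·8.500²·sin(360°/16) = 221.19 mm²); Merging all regions: only the r=8.5 cylinder at (6, 13.5) is present, so the union is just that shape — area = 221.19 mm². Checking containment: at z = 11.84 the cross-section extends beyond the z = 1.28 cross-section by about 221.19 mm².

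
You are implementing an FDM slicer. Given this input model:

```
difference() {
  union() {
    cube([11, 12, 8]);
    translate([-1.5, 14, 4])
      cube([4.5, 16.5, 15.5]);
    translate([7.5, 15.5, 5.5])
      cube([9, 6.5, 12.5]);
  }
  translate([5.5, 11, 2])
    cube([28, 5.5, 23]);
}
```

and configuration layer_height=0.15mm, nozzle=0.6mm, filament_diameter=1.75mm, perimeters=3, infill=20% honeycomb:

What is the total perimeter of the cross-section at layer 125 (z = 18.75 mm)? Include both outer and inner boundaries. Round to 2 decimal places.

At z = 18.75 mm: the cube is absent (z outside [0, 8]); the cube at (-1.5, 14) (footprint 4.5×16.5) is included at this height (perimeter 42.00 mm); the cube at (7.5, 15.5) is not intersected at this z (z outside [5.5, 18]); Merging all regions: only the 4.5×16.5 cube at (-1.5, 14) is present, so the union is just that shape — boundary = 42.00 mm; the 28×5.5 cube at (5.5, 11) contributes its full rectangle (perimeter 67.00 mm); After the difference (first − rest): starting from that combined region, the 28×5.5 cube at (5.5, 11) misses the remaining region (no effect) — boundary = 42.00 mm. Overall, the cross-section is a single solid region. Total boundary length (outer) = 42.00 mm.

42.00 mm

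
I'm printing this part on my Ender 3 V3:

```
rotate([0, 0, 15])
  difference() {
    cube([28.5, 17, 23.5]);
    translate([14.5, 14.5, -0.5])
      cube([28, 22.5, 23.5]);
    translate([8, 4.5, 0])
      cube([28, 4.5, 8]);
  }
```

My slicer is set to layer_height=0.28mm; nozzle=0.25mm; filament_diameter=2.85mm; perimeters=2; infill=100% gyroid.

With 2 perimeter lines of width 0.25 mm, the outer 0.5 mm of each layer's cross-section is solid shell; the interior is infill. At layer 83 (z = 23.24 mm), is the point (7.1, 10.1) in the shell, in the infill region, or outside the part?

infill

At z = 23.24 mm: the 28.5×17 cube contributes its full rectangle; the cube at (14.5, 14.5) is absent (z outside [-0.5, 23]); the cube at (8, 4.5) is not intersected at this z (z outside [0, 8]); After the difference (first − rest): none of the subtracted shapes is present at this height, so the 28.5×17 cube is unchanged — 1 connected region; (whole slice rotated 15° about Z — lengths, areas and connectivity unchanged). Overall, the cross-section is a single solid region. Undo the 15° rotation: the query point maps to (9.472, 7.918) in the un-rotated model frame. The nearest boundary edge runs (0.00, 0.00)→(28.50, 0.00); distance from the point to it = 7.92 mm. The point is inside the cross-section and 7.92 mm from the nearest boundary — more than the 0.5 mm shell width (2 × 0.25), so it's in the infill interior.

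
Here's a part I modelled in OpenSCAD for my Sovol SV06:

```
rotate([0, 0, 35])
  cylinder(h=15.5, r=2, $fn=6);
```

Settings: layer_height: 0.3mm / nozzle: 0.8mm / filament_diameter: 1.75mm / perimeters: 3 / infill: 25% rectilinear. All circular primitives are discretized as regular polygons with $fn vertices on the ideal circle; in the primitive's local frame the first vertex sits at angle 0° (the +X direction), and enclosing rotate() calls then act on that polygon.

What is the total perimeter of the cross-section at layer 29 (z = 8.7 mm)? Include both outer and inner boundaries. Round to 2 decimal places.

12.00 mm

At z = 8.7 mm: the cylinder: section is a regular 6-gon, circumradius r=2 (perimeter = 2·6·2.000·sin(180°/6) = 12.00 mm); (rotated 35° about Z; rotation is an isometry so areas/perimeters/island counts are preserved). Overall, the cross-section is a single solid region. Total boundary length (outer) = 12.00 mm.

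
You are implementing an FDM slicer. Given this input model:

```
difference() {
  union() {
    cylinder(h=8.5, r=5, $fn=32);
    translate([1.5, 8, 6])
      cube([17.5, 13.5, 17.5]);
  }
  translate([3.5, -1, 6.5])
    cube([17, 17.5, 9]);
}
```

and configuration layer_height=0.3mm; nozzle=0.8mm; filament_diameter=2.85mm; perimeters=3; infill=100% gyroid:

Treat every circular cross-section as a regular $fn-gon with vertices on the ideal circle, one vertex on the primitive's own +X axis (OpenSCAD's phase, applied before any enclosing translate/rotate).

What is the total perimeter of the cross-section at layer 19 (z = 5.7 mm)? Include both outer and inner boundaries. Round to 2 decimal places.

At z = 5.7 mm: the cylinder: section is a regular 32-gon, circumradius r=5 (perimeter = 2·32·5.000·sin(180°/32) = 31.37 mm); the cube at (1.5, 8) does not reach this height (z outside [6, 23.5]); Combining (union): only the r=5 cylinder is present, so the union is just that shape — boundary = 31.37 mm; the cube at (3.5, -1) is not intersected at this z (z outside [6.5, 15.5]); After the difference (first − rest): none of the subtracted shapes is present at this height, so the result so far is unchanged — boundary = 31.37 mm. Overall, the cross-section is a single solid region. Total boundary length (outer) = 31.37 mm.

31.37 mm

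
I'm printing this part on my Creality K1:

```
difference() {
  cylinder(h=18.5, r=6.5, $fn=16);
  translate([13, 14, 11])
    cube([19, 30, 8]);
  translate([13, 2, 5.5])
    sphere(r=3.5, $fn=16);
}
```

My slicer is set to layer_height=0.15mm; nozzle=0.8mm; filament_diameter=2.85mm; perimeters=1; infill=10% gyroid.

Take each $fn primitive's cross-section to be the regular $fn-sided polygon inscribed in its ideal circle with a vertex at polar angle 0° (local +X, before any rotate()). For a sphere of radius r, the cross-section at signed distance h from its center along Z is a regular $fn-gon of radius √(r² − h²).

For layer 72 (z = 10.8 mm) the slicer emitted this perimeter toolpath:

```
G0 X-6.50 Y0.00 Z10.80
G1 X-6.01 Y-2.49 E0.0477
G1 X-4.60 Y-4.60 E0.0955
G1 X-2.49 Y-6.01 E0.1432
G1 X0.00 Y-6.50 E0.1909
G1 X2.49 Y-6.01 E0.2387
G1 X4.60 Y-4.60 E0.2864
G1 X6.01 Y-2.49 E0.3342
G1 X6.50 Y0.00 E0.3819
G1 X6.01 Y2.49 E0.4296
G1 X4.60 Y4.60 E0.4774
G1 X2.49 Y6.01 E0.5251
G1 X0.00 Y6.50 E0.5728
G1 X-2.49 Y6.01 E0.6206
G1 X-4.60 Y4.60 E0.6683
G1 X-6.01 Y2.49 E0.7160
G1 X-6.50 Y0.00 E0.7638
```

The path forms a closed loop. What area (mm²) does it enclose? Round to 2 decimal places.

Apply the shoelace formula to the sequence of (X, Y) vertices; enclosed area = 129.51 mm².

129.51 mm²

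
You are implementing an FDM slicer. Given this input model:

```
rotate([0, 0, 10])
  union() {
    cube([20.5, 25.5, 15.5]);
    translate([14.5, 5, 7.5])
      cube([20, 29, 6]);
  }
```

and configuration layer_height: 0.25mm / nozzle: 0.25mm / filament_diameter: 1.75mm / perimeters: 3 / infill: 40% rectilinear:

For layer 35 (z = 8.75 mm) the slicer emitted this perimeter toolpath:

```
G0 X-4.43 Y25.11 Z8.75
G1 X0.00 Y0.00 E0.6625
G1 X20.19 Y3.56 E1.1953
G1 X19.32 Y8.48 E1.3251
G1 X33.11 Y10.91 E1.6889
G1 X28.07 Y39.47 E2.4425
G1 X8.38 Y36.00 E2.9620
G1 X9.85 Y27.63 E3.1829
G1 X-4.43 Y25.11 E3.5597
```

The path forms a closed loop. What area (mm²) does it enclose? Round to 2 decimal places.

Apply the shoelace formula to the sequence of (X, Y) vertices; enclosed area = 979.74 mm².

979.74 mm²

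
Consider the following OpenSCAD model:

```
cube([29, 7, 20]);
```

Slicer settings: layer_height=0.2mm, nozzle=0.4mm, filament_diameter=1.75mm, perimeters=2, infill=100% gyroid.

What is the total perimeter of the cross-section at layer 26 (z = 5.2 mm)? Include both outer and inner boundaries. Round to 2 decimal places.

At z = 5.2 mm: the 29×7 cube contributes its full rectangle (perimeter 72.00 mm). Overall, the cross-section is a single solid region. Total boundary length (outer) = 72.00 mm.

72.00 mm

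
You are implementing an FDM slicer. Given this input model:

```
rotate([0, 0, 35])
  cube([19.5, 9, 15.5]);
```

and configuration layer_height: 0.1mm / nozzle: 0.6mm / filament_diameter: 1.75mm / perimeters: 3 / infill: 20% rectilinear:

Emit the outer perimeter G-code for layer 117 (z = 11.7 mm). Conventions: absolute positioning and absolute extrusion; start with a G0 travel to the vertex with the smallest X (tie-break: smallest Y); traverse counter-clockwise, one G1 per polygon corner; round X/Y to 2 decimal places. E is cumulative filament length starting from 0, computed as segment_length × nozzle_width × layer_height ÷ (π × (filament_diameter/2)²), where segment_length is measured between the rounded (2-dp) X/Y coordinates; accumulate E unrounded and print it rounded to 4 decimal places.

G0 X-5.16 Y7.37 Z11.70
G1 X0.00 Y0.00 E0.2244
G1 X15.97 Y11.18 E0.7107
G1 X10.81 Y18.56 E0.9353
G1 X-5.16 Y7.37 E1.4218

At z = 11.7 mm: the cube (footprint 19.5×9) is included at this height; (rotated 35° about Z; rotation is an isometry so areas/perimeters/island counts are preserved). The outline is a single polygon with 4 vertices. Extrusion per mm of travel: 0.6 × 0.1 / (π × 0.875²) = 0.024945. Accumulating E over each segment gives final E = 1.4218.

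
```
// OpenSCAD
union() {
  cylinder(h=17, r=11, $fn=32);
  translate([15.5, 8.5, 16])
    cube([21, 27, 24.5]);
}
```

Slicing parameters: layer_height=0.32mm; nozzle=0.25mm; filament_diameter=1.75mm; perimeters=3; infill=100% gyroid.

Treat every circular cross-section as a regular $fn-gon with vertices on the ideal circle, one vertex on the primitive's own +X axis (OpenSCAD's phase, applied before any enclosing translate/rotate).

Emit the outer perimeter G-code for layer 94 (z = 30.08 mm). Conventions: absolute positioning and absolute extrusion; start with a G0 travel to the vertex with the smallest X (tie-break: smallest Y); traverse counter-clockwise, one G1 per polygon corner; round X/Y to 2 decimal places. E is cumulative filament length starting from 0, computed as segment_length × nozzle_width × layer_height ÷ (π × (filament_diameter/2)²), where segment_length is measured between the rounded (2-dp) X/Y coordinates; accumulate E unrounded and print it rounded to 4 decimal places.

G0 X15.50 Y8.50 Z30.08
G1 X36.50 Y8.50 E0.6985
G1 X36.50 Y35.50 E1.5965
G1 X15.50 Y35.50 E2.2949
G1 X15.50 Y8.50 E3.1930

At z = 30.08 mm: the cylinder is not intersected at this z (z outside [0, 17]); the cube at (15.5, 8.5) (footprint 21×27) is included at this height; Merging all regions: only the 21×27 cube at (15.5, 8.5) is present, so the union is just that shape — 1 connected region. The outline is a single polygon with 4 vertices. Extrusion per mm of travel: 0.25 × 0.32 / (π × 0.875²) = 0.033260. Accumulating E over each segment gives final E = 3.1930.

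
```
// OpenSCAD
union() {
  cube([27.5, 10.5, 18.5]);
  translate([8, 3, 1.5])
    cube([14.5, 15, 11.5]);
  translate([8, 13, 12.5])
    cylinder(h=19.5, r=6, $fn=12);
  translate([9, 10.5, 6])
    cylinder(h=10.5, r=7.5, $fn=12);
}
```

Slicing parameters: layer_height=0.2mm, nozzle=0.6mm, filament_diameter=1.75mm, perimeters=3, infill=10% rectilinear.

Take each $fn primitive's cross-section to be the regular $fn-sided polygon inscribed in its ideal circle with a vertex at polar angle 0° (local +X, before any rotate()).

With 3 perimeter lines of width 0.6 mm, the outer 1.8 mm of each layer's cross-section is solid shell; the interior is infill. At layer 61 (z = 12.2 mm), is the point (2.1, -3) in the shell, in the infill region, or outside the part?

outside

At z = 12.2 mm: the cube (footprint 27.5×10.5) is included at this height; the 14.5×15 cube at (8, 3) contributes its full rectangle; the cylinder at (8, 13) does not reach this height (z outside [12.5, 32]); the r=7.5 cylinder at (9, 10.5) gives a regular 12-gon of circumradius 7.5 (constant along its height); Combining (union): the regions partially overlap (shared area 242.68 mm²), so overlapping operands fuse into one piece — 1 connected region. Overall, the cross-section is a single solid region. The nearest boundary edge runs (27.50, 0.00)→(0.00, 0.00); distance from the point to it = 3.00 mm. The point is not inside any of the regions above, so it lies outside the cross-section (3.00 mm from the nearest boundary).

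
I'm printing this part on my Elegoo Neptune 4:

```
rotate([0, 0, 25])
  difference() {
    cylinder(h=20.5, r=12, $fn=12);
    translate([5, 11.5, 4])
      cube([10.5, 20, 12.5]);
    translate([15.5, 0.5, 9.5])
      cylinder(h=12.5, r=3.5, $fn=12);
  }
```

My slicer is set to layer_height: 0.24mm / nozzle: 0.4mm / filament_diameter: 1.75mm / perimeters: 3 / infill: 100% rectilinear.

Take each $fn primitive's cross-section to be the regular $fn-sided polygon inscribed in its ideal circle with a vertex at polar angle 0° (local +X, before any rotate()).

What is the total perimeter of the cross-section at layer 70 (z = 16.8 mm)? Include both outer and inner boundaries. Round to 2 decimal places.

At z = 16.8 mm: the r=12 cylinder contributes a regular 12-gon of circumradius 12 (perimeter = 2·12·12.000·sin(180°/12) = 74.54 mm); the cube at (5, 11.5) does not reach this height (z outside [4, 16.5]); the r=3.5 cylinder at (15.5, 0.5) contributes a regular 12-gon of circumradius 3.5 (perimeter = 2·12·3.500·sin(180°/12) = 21.74 mm); Taking the first minus the rest: starting from the r=12 cylinder, the r=3.5 cylinder at (15.5, 0.5) misses the remaining region (no effect) — boundary = 74.54 mm; (rotated 25° about Z; rotation is an isometry so areas/perimeters/island counts are preserved). Overall, the cross-section is a single solid region. Total boundary length (outer) = 74.54 mm.

74.54 mm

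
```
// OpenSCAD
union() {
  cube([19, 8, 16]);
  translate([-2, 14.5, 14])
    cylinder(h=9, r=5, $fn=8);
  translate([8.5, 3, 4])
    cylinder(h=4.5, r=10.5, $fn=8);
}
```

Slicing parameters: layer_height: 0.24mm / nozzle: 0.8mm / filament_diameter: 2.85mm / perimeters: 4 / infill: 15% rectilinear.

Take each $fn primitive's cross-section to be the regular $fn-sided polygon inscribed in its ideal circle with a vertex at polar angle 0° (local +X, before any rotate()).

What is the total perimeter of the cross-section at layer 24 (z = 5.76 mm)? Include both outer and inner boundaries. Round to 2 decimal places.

At z = 5.76 mm: the cube (footprint 19×8) is included at this height (perimeter 54.00 mm); the cylinder at (-2, 14.5) is not intersected at this z (z outside [14, 23]); the cylinder at (8.5, 3): section is a regular 8-gon, circumradius r=10.5 (perimeter = 2·8·10.500·sin(180°/8) = 64.29 mm); Combining (union): the regions partially overlap (shared area 144.95 mm²), so the edge portions inside another operand are dropped and the merged outline is re-measured after clipping — boundary = 67.00 mm. Overall, the cross-section is a single solid region. Total boundary length (outer) = 67.00 mm.

67.00 mm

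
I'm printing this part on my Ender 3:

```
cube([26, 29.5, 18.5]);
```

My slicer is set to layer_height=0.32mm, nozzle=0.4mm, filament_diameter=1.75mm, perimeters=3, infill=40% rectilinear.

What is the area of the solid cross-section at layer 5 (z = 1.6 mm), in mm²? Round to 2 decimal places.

At z = 1.6 mm: the cube is present — its section is the full 26×29.5 rectangle (area 767.00 mm²). Overall, the cross-section is a single solid region. Net area = 767.00 mm².

767.00 mm²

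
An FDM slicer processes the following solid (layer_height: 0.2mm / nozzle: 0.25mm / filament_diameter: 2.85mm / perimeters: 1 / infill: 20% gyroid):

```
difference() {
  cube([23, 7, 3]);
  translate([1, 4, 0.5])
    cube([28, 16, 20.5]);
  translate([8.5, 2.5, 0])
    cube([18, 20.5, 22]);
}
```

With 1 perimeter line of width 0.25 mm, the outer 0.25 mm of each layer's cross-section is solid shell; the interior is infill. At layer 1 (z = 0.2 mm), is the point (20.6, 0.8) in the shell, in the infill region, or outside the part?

infill

At z = 0.2 mm: the cube is present — its section is the full 23×7 rectangle; the cube at (1, 4) does not reach this height (z outside [0.5, 21]); the cube at (8.5, 2.5) is present — its section is the full 18×20.5 rectangle; Subtracting the remaining from the first: starting from the 23×7 cube, the 18×20.5 cube at (8.5, 2.5) partially overlaps it — only the 65.25 mm² overlap (of its 369.00 mm²) is removed, clipping the outline — 1 connected region. Overall, the cross-section is a single solid region. The nearest boundary edge runs (23.00, 0.00)→(0.00, 0.00); distance from the point to it = 0.80 mm. The point is inside the cross-section and 0.80 mm from the nearest boundary — more than the 0.25 mm shell width (1 × 0.25), so it's in the infill interior.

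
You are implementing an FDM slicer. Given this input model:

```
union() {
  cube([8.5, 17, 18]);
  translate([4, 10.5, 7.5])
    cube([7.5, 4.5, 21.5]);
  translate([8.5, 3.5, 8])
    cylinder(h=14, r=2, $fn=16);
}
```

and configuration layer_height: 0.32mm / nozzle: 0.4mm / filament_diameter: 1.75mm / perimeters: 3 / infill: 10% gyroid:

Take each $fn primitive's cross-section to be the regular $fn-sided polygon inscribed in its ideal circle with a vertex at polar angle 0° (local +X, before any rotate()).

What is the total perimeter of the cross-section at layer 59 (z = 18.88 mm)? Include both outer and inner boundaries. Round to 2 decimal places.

36.49 mm

At z = 18.88 mm: the cube does not reach this height (z outside [0, 18]); the 7.5×4.5 cube at (4, 10.5) contributes its full rectangle (perimeter 24.00 mm); the r=2 cylinder at (8.5, 3.5) gives a regular 16-gon of circumradius 2 (constant along its height) (perimeter = 2·16·2.000·sin(180°/16) = 12.49 mm); Taking the union: the 2 present regions are separate (no shared area or edge), so areas and boundary lengths simply add and each stays a separate island — boundary = 36.49 mm. Overall, the cross-section has 2 separate islands. Total boundary length (outer) = 36.49 mm.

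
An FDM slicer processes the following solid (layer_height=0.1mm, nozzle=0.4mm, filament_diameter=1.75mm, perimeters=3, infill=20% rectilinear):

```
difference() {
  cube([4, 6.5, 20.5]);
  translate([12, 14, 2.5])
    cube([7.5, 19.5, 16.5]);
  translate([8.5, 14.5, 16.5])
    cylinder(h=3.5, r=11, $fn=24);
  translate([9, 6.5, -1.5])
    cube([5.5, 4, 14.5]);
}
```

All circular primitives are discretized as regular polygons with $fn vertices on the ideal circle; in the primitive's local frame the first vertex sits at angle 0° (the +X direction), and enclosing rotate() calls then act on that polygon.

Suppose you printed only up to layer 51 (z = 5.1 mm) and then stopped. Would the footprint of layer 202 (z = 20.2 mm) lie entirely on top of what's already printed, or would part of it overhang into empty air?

entirely on top

Compare the two slices. At z = 5.1: the cube (footprint 4×6.5) is included at this height (area 26.00 mm²); the cube at (12, 14) (footprint 7.5×19.5) is included at this height (area 146.25 mm²); the cylinder at (8.5, 14.5) is absent (z outside [16.5, 20]); the 5.5×4 cube at (9, 6.5) contributes its full rectangle (area 22.00 mm²); After the difference (first − rest): starting from the 4×6.5 cube (26.00 mm²), the 7.5×19.5 cube at (12, 14) misses the remaining region (no effect); the 5.5×4 cube at (9, 6.5) misses the remaining region (no effect) — area = 26.00 mm². At z = 20.2: the cube (footprint 4×6.5) is included at this height (area 26.00 mm²); the cube at (12, 14) does not reach this height (z outside [2.5, 19]); the cylinder at (8.5, 14.5) does not reach this height (z outside [16.5, 20]); the cube at (9, 6.5) is not intersected at this z (z outside [-1.5, 13]); Taking the first minus the rest: none of the subtracted shapes is present at this height, so the 4×6.5 cube is unchanged — area = 26.00 mm². Checking containment: the cross-section at z = 20.2 is a subset of the cross-section at z = 5.1.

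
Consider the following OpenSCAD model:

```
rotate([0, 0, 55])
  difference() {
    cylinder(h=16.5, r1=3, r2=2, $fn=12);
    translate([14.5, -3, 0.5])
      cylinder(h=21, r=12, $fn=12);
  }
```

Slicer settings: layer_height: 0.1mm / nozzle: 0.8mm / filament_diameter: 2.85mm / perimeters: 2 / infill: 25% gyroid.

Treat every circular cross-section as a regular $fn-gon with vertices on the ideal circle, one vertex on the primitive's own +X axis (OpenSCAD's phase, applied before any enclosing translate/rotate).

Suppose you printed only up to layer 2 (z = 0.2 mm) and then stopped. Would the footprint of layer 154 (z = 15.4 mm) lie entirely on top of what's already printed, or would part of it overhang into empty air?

entirely on top

Compare the two slices. At z = 0.2: the cone: at t=0.012 of its height the radius interpolates to r₁+(r₂−r₁)t = 2.988, giving a regular 12-gon of that circumradius (area = (12/2)·2.988²·sin(360°/12) = 26.78 mm²); the cylinder at (14.5, -3) does not reach this height (z outside [0.5, 21.5]); Taking the first minus the rest: none of the subtracted shapes is present at this height, so the cone is unchanged — area = 26.78 mm²; (whole slice rotated 55° about Z — lengths, areas and connectivity unchanged). At z = 15.4: the cone: at t=0.933 of its height the radius interpolates to r₁+(r₂−r₁)t = 2.067, giving a regular 12-gon of that circumradius (area = (12/2)·2.067²·sin(360°/12) = 12.81 mm²); the r=12 cylinder at (14.5, -3) contributes a regular 12-gon of circumradius 12 (area = (12/2)·12.000²·sin(360°/12) = 432.00 mm²); Taking the first minus the rest: starting from the cone (12.81 mm²), the r=12 cylinder at (14.5, -3) misses the remaining region (no effect) — area = 12.81 mm²; (rotated 55° about Z; rotation is an isometry so areas/perimeters/island counts are preserved). Checking containment: the cross-section at z = 15.4 is a subset of the cross-section at z = 0.2.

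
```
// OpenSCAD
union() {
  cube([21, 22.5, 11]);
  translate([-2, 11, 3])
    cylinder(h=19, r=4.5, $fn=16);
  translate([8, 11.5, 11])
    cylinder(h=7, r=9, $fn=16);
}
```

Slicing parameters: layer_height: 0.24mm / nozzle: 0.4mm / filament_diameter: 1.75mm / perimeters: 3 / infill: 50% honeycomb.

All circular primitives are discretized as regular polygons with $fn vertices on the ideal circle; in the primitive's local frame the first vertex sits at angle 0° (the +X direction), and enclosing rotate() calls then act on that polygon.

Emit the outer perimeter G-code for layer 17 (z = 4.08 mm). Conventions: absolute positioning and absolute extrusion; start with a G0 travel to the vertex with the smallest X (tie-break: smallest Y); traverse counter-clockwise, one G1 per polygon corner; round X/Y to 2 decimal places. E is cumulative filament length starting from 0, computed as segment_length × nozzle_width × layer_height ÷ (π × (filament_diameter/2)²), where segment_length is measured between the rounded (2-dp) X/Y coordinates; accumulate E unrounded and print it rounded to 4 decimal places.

At z = 4.08 mm: the cube (footprint 21×22.5) is included at this height; the r=4.5 cylinder at (-2, 11) contributes a regular 16-gon of circumradius 4.5; the cylinder at (8, 11.5) is absent (z outside [11, 18]); Combining (union): the regions partially overlap (shared area 13.83 mm²), so overlapping operands fuse into one piece — 1 connected region. The outline is a single polygon with 17 vertices. Extrusion per mm of travel: 0.4 × 0.24 / (π × 0.875²) = 0.039912. Accumulating E over each segment gives final E = 3.8831.

G0 X-6.50 Y11.00 Z4.08
G1 X-6.16 Y9.28 E0.0700
G1 X-5.18 Y7.82 E0.1402
G1 X-3.72 Y6.84 E0.2103
G1 X-2.00 Y6.50 E0.2803
G1 X-0.28 Y6.84 E0.3503
G1 X0.00 Y7.03 E0.3638
G1 X0.00 Y0.00 E0.6444
G1 X21.00 Y0.00 E1.4825
G1 X21.00 Y22.50 E2.3806
G1 X0.00 Y22.50 E3.2187
G1 X0.00 Y14.97 E3.5193
G1 X-0.28 Y15.16 E3.5328
G1 X-2.00 Y15.50 E3.6027
G1 X-3.72 Y15.16 E3.6727
G1 X-5.18 Y14.18 E3.7429
G1 X-6.16 Y12.72 E3.8131
G1 X-6.50 Y11.00 E3.8831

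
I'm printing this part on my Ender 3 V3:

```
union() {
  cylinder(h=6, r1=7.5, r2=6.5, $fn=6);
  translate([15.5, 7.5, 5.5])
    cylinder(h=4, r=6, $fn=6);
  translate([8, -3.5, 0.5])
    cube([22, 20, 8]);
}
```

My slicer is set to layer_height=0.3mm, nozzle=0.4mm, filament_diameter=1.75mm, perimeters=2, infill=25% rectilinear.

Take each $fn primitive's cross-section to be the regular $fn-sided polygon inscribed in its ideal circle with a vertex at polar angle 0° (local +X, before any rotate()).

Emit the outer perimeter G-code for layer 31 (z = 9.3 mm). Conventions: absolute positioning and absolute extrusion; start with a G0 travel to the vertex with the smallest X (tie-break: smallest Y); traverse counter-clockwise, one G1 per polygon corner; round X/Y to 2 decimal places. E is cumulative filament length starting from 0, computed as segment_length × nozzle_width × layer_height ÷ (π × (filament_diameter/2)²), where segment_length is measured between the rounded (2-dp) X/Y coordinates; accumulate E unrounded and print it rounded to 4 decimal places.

G0 X9.50 Y7.50 Z9.30
G1 X12.50 Y2.30 E0.2995
G1 X18.50 Y2.30 E0.5988
G1 X21.50 Y7.50 E0.8984
G1 X18.50 Y12.70 E1.1979
G1 X12.50 Y12.70 E1.4972
G1 X9.50 Y7.50 E1.7967

At z = 9.3 mm: the cone does not reach this height (z outside [0, 6]); the r=6 cylinder at (15.5, 7.5) gives a regular 6-gon of circumradius 6 (constant along its height); the cube at (8, -3.5) does not reach this height (z outside [0.5, 8.5]); Taking the union: only the r=6 cylinder at (15.5, 7.5) is present, so the union is just that shape — 1 connected region. The outline is a single polygon with 6 vertices. Extrusion per mm of travel: 0.4 × 0.3 / (π × 0.875²) = 0.049890. Accumulating E over each segment gives final E = 1.7967.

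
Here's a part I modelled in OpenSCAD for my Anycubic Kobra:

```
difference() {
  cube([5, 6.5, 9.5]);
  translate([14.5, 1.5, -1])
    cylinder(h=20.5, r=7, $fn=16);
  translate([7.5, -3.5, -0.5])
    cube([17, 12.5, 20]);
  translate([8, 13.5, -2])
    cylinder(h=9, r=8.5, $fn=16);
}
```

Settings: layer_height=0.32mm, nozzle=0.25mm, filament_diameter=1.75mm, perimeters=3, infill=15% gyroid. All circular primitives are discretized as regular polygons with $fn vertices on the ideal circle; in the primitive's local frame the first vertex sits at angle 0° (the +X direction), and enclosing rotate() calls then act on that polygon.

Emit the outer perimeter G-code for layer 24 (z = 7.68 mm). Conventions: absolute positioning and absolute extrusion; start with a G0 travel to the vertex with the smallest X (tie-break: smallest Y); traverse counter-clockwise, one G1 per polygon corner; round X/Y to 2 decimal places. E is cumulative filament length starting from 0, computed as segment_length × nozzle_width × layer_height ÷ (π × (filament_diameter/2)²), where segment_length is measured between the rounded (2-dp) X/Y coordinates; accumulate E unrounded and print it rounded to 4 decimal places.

At z = 7.68 mm: the cube (footprint 5×6.5) is included at this height; the r=7 cylinder at (14.5, 1.5) contributes a regular 16-gon of circumradius 7; the cube at (7.5, -3.5) is present — its section is the full 17×12.5 rectangle; the cylinder at (8, 13.5) does not reach this height (z outside [-2, 7]); After the difference (first − rest): starting from the 5×6.5 cube, the r=7 cylinder at (14.5, 1.5) misses the remaining region (no effect); the 17×12.5 cube at (7.5, -3.5) misses the remaining region (no effect) — 1 connected region. The outline is a single polygon with 4 vertices. Extrusion per mm of travel: 0.25 × 0.32 / (π × 0.875²) = 0.033260. Accumulating E over each segment gives final E = 0.7650.

G0 X0.00 Y0.00 Z7.68
G1 X5.00 Y0.00 E0.1663
G1 X5.00 Y6.50 E0.3825
G1 X0.00 Y6.50 E0.5488
G1 X0.00 Y0.00 E0.7650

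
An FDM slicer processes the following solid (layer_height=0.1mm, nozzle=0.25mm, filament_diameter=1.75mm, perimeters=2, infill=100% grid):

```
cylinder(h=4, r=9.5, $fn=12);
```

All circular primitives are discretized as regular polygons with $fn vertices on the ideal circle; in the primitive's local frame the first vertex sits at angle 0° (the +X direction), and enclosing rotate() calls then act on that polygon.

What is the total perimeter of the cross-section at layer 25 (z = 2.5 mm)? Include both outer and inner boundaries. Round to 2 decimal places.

At z = 2.5 mm: the cylinder: section is a regular 12-gon, circumradius r=9.5 (perimeter = 2·12·9.500·sin(180°/12) = 59.01 mm). Overall, the cross-section is a single solid region. Total boundary length (outer) = 59.01 mm.

59.01 mm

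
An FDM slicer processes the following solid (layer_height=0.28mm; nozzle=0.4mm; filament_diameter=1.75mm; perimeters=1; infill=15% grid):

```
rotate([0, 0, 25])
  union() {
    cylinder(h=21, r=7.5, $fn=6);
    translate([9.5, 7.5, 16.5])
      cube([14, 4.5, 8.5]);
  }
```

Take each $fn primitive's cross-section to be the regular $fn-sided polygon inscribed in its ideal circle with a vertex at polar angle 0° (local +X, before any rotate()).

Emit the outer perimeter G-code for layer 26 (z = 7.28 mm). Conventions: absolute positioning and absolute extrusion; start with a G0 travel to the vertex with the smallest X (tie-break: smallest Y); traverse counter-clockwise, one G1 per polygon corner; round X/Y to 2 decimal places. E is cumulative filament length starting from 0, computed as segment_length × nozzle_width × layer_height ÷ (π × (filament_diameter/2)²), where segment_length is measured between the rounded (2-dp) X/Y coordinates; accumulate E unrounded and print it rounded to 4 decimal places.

G0 X-6.80 Y-3.17 Z7.28
G1 X-0.65 Y-7.47 E0.3494
G1 X6.14 Y-4.30 E0.6984
G1 X6.80 Y3.17 E1.0475
G1 X0.65 Y7.47 E1.3970
G1 X-6.14 Y4.30 E1.7459
G1 X-6.80 Y-3.17 E2.0951

At z = 7.28 mm: the cylinder: section is a regular 6-gon, circumradius r=7.5; the cube at (9.5, 7.5) does not reach this height (z outside [16.5, 25]); Taking the union: only the r=7.5 cylinder is present, so the union is just that shape — 1 connected region; (rotated 25° about Z; rotation is an isometry so areas/perimeters/island counts are preserved). The outline is a single polygon with 6 vertices. Extrusion per mm of travel: 0.4 × 0.28 / (π × 0.875²) = 0.046564. Accumulating E over each segment gives final E = 2.0951.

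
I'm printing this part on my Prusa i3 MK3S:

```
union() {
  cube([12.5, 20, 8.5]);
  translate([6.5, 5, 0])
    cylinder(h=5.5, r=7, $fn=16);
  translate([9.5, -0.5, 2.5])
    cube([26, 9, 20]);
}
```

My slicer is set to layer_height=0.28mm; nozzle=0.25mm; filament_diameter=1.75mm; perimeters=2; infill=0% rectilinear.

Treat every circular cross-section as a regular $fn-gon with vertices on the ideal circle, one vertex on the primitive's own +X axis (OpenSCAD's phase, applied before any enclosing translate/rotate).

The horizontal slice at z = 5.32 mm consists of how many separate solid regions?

1

At z = 5.32 mm: the cube is present — its section is the full 12.5×20 rectangle; the r=7 cylinder at (6.5, 5) contributes a regular 16-gon of circumradius 7; the cube at (9.5, -0.5) is present — its section is the full 26×9 rectangle; Combining (union): the regions partially overlap (shared area 162.50 mm²), so overlapping operands fuse into one piece — 1 connected region. The result has 1 disconnected region.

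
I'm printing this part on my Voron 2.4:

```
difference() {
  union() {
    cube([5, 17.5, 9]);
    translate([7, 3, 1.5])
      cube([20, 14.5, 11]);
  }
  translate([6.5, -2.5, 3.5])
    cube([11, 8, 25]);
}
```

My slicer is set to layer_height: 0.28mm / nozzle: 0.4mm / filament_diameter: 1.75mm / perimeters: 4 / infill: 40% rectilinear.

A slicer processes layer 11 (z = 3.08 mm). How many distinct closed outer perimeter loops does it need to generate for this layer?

At z = 3.08 mm: the cube is present — its section is the full 5×17.5 rectangle; the cube at (7, 3) is present — its section is the full 20×14.5 rectangle; Merging all regions: the 2 present regions are separate (no shared area or edge), so areas and boundary lengths simply add and each stays a separate island — 2 connected regions; the cube at (6.5, -2.5) is not intersected at this z (z outside [3.5, 28.5]); After the difference (first − rest): none of the subtracted shapes is present at this height, so that combined region is unchanged — 2 connected regions. The result has 2 disconnected regions.

2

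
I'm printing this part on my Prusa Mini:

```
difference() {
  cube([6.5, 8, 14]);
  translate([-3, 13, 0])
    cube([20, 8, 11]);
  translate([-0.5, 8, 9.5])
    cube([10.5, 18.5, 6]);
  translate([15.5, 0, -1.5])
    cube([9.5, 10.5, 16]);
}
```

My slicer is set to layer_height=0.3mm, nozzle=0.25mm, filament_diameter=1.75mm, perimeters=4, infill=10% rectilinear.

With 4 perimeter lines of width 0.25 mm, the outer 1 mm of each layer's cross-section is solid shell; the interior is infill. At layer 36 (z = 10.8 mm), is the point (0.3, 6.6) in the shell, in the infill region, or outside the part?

shell

At z = 10.8 mm: the cube (footprint 6.5×8) is included at this height; the cube at (-3, 13) is present — its section is the full 20×8 rectangle; the cube at (-0.5, 8) (footprint 10.5×18.5) is included at this height; the cube at (15.5, 0) is present — its section is the full 9.5×10.5 rectangle; After the difference (first − rest): starting from the 6.5×8 cube, the 20×8 cube at (-3, 13) misses the remaining region (no effect); the 10.5×18.5 cube at (-0.5, 8) misses the remaining region (no effect); the 9.5×10.5 cube at (15.5, 0) misses the remaining region (no effect) — 1 connected region. Overall, the cross-section is a single solid region. The nearest boundary edge runs (0.00, 0.00)→(0.00, 8.00); distance from the point to it = 0.30 mm. The point is inside the cross-section, 0.30 mm from the nearest boundary — within the 1 mm shell band (4 × 0.25).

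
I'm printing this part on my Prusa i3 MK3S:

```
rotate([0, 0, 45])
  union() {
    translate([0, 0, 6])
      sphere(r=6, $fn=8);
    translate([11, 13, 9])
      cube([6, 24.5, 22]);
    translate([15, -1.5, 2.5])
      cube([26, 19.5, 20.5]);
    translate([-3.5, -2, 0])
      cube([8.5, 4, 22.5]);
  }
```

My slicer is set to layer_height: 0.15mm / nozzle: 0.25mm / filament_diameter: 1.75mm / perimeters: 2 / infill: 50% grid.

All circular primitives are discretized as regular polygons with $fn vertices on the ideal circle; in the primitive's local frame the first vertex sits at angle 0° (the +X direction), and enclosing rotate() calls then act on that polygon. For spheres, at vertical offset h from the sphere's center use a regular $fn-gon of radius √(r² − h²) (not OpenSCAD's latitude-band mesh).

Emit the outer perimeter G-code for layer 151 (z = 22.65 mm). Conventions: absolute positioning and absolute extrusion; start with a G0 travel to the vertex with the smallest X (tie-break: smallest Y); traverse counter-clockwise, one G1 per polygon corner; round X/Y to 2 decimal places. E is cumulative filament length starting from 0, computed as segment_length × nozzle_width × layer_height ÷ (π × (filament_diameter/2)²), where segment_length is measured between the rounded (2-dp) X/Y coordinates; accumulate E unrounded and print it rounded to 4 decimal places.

At z = 22.65 mm: the sphere is absent (|z−center|=16.650 > r=6); the 6×24.5 cube at (11, 13) contributes its full rectangle; the cube at (15, -1.5) is present — its section is the full 26×19.5 rectangle; the cube at (-3.5, -2) is absent (z outside [0, 22.5]); Taking the union: the regions partially overlap (shared area 10.00 mm²), so overlapping operands fuse into one piece — 1 connected region; (rotated 45° about Z; rotation is an isometry so areas/perimeters/island counts are preserved). The outline is a single polygon with 8 vertices. Extrusion per mm of travel: 0.25 × 0.15 / (π × 0.875²) = 0.015591. Accumulating E over each segment gives final E = 2.1515.

G0 X-18.74 Y34.29 Z22.65
G1 X-1.41 Y16.97 E0.3820
G1 X1.41 Y19.80 E0.4443
G1 X11.67 Y9.55 E0.6704
G1 X30.05 Y27.93 E1.0756
G1 X16.26 Y41.72 E1.3797
G1 X-0.71 Y24.75 E1.7539
G1 X-14.50 Y38.54 E2.0579
G1 X-18.74 Y34.29 E2.1515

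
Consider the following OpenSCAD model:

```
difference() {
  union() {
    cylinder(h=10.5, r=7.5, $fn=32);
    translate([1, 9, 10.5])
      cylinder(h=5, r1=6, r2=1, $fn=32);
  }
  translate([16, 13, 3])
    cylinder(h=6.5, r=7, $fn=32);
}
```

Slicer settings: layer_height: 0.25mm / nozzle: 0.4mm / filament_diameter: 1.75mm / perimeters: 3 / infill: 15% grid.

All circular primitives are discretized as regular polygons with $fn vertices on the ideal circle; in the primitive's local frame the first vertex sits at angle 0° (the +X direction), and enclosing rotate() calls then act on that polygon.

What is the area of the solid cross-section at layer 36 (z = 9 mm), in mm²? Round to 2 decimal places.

175.58 mm²

At z = 9 mm: the r=7.5 cylinder gives a regular 32-gon of circumradius 7.5 (constant along its height) (area = (32/2)·7.500²·sin(360°/32) = 175.58 mm²); the cone at (1, 9) does not reach this height (z outside [10.5, 15.5]); Taking the union: only the r=7.5 cylinder is present, so the union is just that shape — area = 175.58 mm²; the r=7 cylinder at (16, 13) contributes a regular 32-gon of circumradius 7 (area = (32/2)·7.000²·sin(360°/32) = 152.95 mm²); Subtracting the remaining from the first: starting from that combined region (175.58 mm²), the r=7 cylinder at (16, 13) misses the remaining region (no effect) — area = 175.58 mm². Overall, the cross-section is a single solid region. Net area = 175.58 mm².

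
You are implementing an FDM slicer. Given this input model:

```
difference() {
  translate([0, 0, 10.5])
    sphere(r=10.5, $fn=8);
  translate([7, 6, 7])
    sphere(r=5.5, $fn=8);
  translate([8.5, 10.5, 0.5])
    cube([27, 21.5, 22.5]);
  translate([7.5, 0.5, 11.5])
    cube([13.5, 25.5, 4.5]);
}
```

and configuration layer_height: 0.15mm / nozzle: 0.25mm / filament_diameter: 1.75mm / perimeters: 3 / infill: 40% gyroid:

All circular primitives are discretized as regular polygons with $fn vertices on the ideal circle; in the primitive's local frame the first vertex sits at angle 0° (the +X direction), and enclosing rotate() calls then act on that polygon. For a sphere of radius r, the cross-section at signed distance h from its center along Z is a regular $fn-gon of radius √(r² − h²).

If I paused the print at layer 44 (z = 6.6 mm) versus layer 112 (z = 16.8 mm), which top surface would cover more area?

layer 44 (z = 6.6 mm)

Layer 44 (z = 6.6): the sphere: section is a regular 8-gon, circumradius = √(r²−h²) = √(10.5²−3.9²) = 9.749 (area = (8/2)·9.749²·sin(360°/8) = 268.81 mm²); the r=5.5 sphere at (7, 6) slices to a regular 8-gon of circumradius 5.485 (√(r²−h²) with h=0.4 from center) (area = (8/2)·5.485²·sin(360°/8) = 85.11 mm²); the cube at (8.5, 10.5) is present — its section is the full 27×21.5 rectangle (area 580.50 mm²); the cube at (7.5, 0.5) is absent (z outside [11.5, 16]); Subtracting the remaining from the first: starting from the r=10.5 sphere (268.81 mm²), the r=5.5 sphere at (7, 6) partially overlaps it — only the 37.06 mm² overlap (of its 85.11 mm²) is removed, clipping the outline; the 27×21.5 cube at (8.5, 10.5) misses the remaining region (no effect) — area = 231.75 mm². So its area = 231.75 mm². Layer 112 (z = 16.8): the sphere: section is a regular 8-gon, circumradius = √(r²−h²) = √(10.5²−6.3²) = 8.400 (area = (8/2)·8.400²·sin(360°/8) = 199.57 mm²); the sphere at (7, 6) is not intersected at this z (|z−center|=9.800 > r=5.5); the cube at (8.5, 10.5) (footprint 27×21.5) is included at this height (area 580.50 mm²); the cube at (7.5, 0.5) is not intersected at this z (z outside [11.5, 16]); After the difference (first − rest): starting from the r=10.5 sphere (199.57 mm²), the 27×21.5 cube at (8.5, 10.5) misses the remaining region (no effect) — area = 199.57 mm². So its area = 199.57 mm². Layer 44 is larger (231.75 vs 199.57 mm²).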